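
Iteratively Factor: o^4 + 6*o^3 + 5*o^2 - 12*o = (o - 1)*(o^3 + 7*o^2 + 12*o) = o*(o - 1)*(o^2 + 7*o + 12) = o*(o - 1)*(o + 3)*(o + 4)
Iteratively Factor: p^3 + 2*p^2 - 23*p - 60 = (p + 3)*(p^2 - p - 20) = (p - 5)*(p + 3)*(p + 4)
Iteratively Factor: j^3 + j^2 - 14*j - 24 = (j + 2)*(j^2 - j - 12) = (j + 2)*(j + 3)*(j - 4)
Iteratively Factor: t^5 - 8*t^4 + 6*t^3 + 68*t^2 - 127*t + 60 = (t - 1)*(t^4 - 7*t^3 - t^2 + 67*t - 60) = (t - 4)*(t - 1)*(t^3 - 3*t^2 - 13*t + 15) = (t - 4)*(t - 1)^2*(t^2 - 2*t - 15) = (t - 4)*(t - 1)^2*(t + 3)*(t - 5)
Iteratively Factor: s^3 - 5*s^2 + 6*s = (s)*(s^2 - 5*s + 6) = s*(s - 2)*(s - 3)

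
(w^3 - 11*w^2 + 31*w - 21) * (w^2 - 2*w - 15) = w^5 - 13*w^4 + 38*w^3 + 82*w^2 - 423*w + 315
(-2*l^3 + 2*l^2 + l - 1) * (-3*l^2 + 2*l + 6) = 6*l^5 - 10*l^4 - 11*l^3 + 17*l^2 + 4*l - 6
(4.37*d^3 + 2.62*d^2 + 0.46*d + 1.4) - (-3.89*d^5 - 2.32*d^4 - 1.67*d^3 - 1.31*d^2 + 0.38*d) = 3.89*d^5 + 2.32*d^4 + 6.04*d^3 + 3.93*d^2 + 0.08*d + 1.4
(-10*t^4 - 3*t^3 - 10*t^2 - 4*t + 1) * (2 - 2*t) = 20*t^5 - 14*t^4 + 14*t^3 - 12*t^2 - 10*t + 2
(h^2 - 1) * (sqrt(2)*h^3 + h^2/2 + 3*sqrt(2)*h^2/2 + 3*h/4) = sqrt(2)*h^5 + h^4/2 + 3*sqrt(2)*h^4/2 - sqrt(2)*h^3 + 3*h^3/4 - 3*sqrt(2)*h^2/2 - h^2/2 - 3*h/4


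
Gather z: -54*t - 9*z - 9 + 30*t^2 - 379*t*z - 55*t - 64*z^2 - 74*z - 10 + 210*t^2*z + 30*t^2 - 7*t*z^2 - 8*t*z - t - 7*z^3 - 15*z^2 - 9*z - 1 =60*t^2 - 110*t - 7*z^3 + z^2*(-7*t - 79) + z*(210*t^2 - 387*t - 92) - 20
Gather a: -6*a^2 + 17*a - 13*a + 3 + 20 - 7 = -6*a^2 + 4*a + 16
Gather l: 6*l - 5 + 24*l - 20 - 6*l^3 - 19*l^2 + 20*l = -6*l^3 - 19*l^2 + 50*l - 25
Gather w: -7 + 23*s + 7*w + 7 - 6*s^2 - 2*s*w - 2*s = -6*s^2 + 21*s + w*(7 - 2*s)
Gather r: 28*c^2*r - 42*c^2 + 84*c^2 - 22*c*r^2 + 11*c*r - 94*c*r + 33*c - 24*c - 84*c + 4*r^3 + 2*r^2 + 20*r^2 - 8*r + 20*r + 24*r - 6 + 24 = 42*c^2 - 75*c + 4*r^3 + r^2*(22 - 22*c) + r*(28*c^2 - 83*c + 36) + 18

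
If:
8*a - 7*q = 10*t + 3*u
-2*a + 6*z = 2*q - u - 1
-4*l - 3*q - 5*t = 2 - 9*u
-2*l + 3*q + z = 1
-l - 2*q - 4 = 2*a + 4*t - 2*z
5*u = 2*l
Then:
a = -1481/1350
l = -77/15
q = -1838/675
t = 74/45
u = -154/75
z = -247/225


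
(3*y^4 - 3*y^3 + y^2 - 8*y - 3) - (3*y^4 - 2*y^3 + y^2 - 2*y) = -y^3 - 6*y - 3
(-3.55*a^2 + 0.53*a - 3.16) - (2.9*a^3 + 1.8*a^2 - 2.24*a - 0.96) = -2.9*a^3 - 5.35*a^2 + 2.77*a - 2.2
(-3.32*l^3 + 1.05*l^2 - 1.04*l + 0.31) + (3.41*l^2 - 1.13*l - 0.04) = -3.32*l^3 + 4.46*l^2 - 2.17*l + 0.27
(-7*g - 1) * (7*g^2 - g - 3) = -49*g^3 + 22*g + 3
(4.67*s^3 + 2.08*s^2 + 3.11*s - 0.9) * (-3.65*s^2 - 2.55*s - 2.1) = -17.0455*s^5 - 19.5005*s^4 - 26.4625*s^3 - 9.0135*s^2 - 4.236*s + 1.89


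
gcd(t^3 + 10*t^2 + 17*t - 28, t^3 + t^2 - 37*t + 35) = t^2 + 6*t - 7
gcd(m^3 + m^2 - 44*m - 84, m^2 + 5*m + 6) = m + 2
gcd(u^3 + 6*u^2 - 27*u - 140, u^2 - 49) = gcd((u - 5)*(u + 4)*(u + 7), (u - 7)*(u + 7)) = u + 7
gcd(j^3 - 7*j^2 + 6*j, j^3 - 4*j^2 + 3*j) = j^2 - j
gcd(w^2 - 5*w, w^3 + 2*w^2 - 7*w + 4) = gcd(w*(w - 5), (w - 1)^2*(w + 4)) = 1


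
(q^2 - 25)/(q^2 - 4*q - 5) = (q + 5)/(q + 1)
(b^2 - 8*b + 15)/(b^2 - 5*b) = (b - 3)/b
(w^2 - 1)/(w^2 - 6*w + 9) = (w^2 - 1)/(w^2 - 6*w + 9)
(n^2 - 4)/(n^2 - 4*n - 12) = (n - 2)/(n - 6)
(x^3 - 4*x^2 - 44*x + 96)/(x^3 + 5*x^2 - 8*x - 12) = (x - 8)/(x + 1)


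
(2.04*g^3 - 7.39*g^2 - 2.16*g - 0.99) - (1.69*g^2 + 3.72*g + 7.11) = 2.04*g^3 - 9.08*g^2 - 5.88*g - 8.1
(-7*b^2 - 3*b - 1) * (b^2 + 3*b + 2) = -7*b^4 - 24*b^3 - 24*b^2 - 9*b - 2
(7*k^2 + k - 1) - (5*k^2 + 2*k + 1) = 2*k^2 - k - 2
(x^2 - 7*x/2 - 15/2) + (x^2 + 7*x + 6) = 2*x^2 + 7*x/2 - 3/2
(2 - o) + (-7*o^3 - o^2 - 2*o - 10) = -7*o^3 - o^2 - 3*o - 8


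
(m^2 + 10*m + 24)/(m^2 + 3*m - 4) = (m + 6)/(m - 1)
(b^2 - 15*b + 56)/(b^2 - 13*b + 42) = (b - 8)/(b - 6)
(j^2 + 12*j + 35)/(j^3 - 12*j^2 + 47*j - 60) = (j^2 + 12*j + 35)/(j^3 - 12*j^2 + 47*j - 60)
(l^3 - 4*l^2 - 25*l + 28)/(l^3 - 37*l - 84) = (l - 1)/(l + 3)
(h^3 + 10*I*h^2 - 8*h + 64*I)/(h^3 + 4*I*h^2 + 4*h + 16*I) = (h + 8*I)/(h + 2*I)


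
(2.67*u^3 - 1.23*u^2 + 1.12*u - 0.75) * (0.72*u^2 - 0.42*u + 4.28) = 1.9224*u^5 - 2.007*u^4 + 12.7506*u^3 - 6.2748*u^2 + 5.1086*u - 3.21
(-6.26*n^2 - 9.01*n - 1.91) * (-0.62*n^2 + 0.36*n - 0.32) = 3.8812*n^4 + 3.3326*n^3 - 0.0561999999999998*n^2 + 2.1956*n + 0.6112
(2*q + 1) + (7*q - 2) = 9*q - 1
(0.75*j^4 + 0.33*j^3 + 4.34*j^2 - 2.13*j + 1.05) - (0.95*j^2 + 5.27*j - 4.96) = 0.75*j^4 + 0.33*j^3 + 3.39*j^2 - 7.4*j + 6.01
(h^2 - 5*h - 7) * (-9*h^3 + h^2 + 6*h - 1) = -9*h^5 + 46*h^4 + 64*h^3 - 38*h^2 - 37*h + 7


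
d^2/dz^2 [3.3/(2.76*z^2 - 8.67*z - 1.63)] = (50.27616*z^2 - 157.93272*z - 3.3*(5.52*z - 8.67)*(11.04*z - 17.34) - 29.69208)/(-2.76*z^2 + 8.67*z + 1.63)^3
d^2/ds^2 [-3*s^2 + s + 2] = -6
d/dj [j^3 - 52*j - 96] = 3*j^2 - 52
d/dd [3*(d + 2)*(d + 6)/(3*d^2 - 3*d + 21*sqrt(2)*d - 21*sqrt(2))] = (-(d + 2)*(d + 6)*(2*d - 1 + 7*sqrt(2)) + 2*(d + 4)*(d^2 - d + 7*sqrt(2)*d - 7*sqrt(2)))/(d^2 - d + 7*sqrt(2)*d - 7*sqrt(2))^2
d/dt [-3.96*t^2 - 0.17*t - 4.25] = -7.92*t - 0.17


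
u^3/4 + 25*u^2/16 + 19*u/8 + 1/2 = (u/4 + 1/2)*(u + 1/4)*(u + 4)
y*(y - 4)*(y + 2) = y^3 - 2*y^2 - 8*y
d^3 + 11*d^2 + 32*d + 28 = (d + 2)^2*(d + 7)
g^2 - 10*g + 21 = (g - 7)*(g - 3)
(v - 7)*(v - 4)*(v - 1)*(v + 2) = v^4 - 10*v^3 + 15*v^2 + 50*v - 56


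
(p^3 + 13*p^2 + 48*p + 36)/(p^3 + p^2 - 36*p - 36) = (p + 6)/(p - 6)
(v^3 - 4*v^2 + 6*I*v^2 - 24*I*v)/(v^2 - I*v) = (v^2 + v*(-4 + 6*I) - 24*I)/(v - I)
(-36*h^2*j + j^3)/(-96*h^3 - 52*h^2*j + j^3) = j*(6*h - j)/(16*h^2 + 6*h*j - j^2)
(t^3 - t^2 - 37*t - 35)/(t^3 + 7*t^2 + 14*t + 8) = (t^2 - 2*t - 35)/(t^2 + 6*t + 8)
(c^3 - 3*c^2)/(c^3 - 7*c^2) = (c - 3)/(c - 7)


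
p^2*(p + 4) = p^3 + 4*p^2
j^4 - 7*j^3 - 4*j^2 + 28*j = j*(j - 7)*(j - 2)*(j + 2)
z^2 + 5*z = z*(z + 5)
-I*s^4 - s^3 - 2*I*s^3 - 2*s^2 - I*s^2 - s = s*(s + 1)*(s - I)*(-I*s - I)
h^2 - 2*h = h*(h - 2)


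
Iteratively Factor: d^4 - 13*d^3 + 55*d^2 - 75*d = (d - 5)*(d^3 - 8*d^2 + 15*d) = (d - 5)*(d - 3)*(d^2 - 5*d) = d*(d - 5)*(d - 3)*(d - 5)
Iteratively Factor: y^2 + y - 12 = (y - 3)*(y + 4)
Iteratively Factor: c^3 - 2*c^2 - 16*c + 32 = (c - 2)*(c^2 - 16) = (c - 2)*(c + 4)*(c - 4)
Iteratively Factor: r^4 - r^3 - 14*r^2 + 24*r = (r + 4)*(r^3 - 5*r^2 + 6*r) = (r - 3)*(r + 4)*(r^2 - 2*r) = r*(r - 3)*(r + 4)*(r - 2)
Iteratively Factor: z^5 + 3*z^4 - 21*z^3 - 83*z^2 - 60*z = (z + 3)*(z^4 - 21*z^2 - 20*z) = (z + 1)*(z + 3)*(z^3 - z^2 - 20*z) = (z - 5)*(z + 1)*(z + 3)*(z^2 + 4*z) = z*(z - 5)*(z + 1)*(z + 3)*(z + 4)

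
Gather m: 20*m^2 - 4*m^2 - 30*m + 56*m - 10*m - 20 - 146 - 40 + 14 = 16*m^2 + 16*m - 192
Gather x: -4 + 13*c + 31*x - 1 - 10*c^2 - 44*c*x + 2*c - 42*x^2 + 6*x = -10*c^2 + 15*c - 42*x^2 + x*(37 - 44*c) - 5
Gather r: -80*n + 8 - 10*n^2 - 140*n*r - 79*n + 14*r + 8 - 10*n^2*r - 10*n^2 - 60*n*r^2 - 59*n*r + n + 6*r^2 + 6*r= -20*n^2 - 158*n + r^2*(6 - 60*n) + r*(-10*n^2 - 199*n + 20) + 16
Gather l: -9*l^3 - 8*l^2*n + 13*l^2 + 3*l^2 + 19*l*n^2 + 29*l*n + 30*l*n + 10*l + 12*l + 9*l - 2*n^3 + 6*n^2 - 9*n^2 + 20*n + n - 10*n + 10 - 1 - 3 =-9*l^3 + l^2*(16 - 8*n) + l*(19*n^2 + 59*n + 31) - 2*n^3 - 3*n^2 + 11*n + 6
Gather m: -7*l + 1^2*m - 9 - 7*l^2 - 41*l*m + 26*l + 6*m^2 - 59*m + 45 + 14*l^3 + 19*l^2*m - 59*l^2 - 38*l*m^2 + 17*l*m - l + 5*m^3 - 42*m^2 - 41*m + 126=14*l^3 - 66*l^2 + 18*l + 5*m^3 + m^2*(-38*l - 36) + m*(19*l^2 - 24*l - 99) + 162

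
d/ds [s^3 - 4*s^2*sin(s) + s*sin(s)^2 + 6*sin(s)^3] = -4*s^2*cos(s) + 3*s^2 - 8*s*sin(s) + s*sin(2*s) + 18*sin(s)^2*cos(s) + sin(s)^2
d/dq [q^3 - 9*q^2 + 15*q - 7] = 3*q^2 - 18*q + 15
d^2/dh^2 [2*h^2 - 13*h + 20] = 4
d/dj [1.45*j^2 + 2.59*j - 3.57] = 2.9*j + 2.59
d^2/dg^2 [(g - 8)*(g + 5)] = 2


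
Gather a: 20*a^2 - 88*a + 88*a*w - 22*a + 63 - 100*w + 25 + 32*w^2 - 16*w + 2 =20*a^2 + a*(88*w - 110) + 32*w^2 - 116*w + 90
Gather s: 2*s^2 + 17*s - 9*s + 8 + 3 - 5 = 2*s^2 + 8*s + 6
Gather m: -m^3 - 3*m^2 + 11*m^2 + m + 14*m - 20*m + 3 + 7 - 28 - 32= -m^3 + 8*m^2 - 5*m - 50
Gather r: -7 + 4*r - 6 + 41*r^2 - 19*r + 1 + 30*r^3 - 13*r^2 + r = 30*r^3 + 28*r^2 - 14*r - 12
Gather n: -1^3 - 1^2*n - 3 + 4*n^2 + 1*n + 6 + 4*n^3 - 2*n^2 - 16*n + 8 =4*n^3 + 2*n^2 - 16*n + 10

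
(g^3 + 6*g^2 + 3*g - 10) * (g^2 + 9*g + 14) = g^5 + 15*g^4 + 71*g^3 + 101*g^2 - 48*g - 140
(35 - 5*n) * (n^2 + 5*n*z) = -5*n^3 - 25*n^2*z + 35*n^2 + 175*n*z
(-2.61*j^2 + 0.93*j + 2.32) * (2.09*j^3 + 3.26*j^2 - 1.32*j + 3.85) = -5.4549*j^5 - 6.5649*j^4 + 11.3258*j^3 - 3.7129*j^2 + 0.5181*j + 8.932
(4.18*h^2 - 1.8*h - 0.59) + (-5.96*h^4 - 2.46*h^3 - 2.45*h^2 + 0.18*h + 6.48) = -5.96*h^4 - 2.46*h^3 + 1.73*h^2 - 1.62*h + 5.89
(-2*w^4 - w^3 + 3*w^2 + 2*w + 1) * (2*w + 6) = -4*w^5 - 14*w^4 + 22*w^2 + 14*w + 6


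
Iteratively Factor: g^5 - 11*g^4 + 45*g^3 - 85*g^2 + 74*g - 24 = (g - 1)*(g^4 - 10*g^3 + 35*g^2 - 50*g + 24) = (g - 3)*(g - 1)*(g^3 - 7*g^2 + 14*g - 8) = (g - 3)*(g - 2)*(g - 1)*(g^2 - 5*g + 4) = (g - 3)*(g - 2)*(g - 1)^2*(g - 4)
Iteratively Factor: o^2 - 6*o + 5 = (o - 5)*(o - 1)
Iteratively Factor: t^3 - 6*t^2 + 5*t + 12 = (t - 3)*(t^2 - 3*t - 4) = (t - 4)*(t - 3)*(t + 1)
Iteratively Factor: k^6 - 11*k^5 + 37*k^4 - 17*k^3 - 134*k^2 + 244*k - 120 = (k + 2)*(k^5 - 13*k^4 + 63*k^3 - 143*k^2 + 152*k - 60) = (k - 1)*(k + 2)*(k^4 - 12*k^3 + 51*k^2 - 92*k + 60) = (k - 2)*(k - 1)*(k + 2)*(k^3 - 10*k^2 + 31*k - 30) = (k - 5)*(k - 2)*(k - 1)*(k + 2)*(k^2 - 5*k + 6) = (k - 5)*(k - 3)*(k - 2)*(k - 1)*(k + 2)*(k - 2)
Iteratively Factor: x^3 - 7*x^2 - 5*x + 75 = (x + 3)*(x^2 - 10*x + 25) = (x - 5)*(x + 3)*(x - 5)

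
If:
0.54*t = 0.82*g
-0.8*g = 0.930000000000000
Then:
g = -1.16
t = -1.77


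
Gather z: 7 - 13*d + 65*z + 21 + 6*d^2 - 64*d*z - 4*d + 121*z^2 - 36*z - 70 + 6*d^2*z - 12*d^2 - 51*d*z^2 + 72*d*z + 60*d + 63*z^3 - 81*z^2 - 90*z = -6*d^2 + 43*d + 63*z^3 + z^2*(40 - 51*d) + z*(6*d^2 + 8*d - 61) - 42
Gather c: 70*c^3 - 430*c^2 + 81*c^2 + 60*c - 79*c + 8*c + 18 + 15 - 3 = 70*c^3 - 349*c^2 - 11*c + 30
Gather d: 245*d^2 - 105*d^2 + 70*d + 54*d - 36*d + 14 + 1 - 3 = 140*d^2 + 88*d + 12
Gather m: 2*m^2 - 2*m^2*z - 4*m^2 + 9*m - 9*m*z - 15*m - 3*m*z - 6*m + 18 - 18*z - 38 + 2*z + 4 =m^2*(-2*z - 2) + m*(-12*z - 12) - 16*z - 16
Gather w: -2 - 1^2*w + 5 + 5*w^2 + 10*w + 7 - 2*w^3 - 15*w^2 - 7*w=-2*w^3 - 10*w^2 + 2*w + 10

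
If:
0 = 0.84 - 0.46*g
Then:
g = 1.83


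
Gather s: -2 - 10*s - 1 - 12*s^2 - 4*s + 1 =-12*s^2 - 14*s - 2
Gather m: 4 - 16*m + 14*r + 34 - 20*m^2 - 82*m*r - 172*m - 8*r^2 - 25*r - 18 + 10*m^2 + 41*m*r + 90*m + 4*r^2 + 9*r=-10*m^2 + m*(-41*r - 98) - 4*r^2 - 2*r + 20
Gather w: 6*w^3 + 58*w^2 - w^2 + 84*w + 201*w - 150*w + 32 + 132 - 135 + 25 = 6*w^3 + 57*w^2 + 135*w + 54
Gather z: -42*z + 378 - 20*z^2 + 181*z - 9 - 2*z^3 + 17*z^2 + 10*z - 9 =-2*z^3 - 3*z^2 + 149*z + 360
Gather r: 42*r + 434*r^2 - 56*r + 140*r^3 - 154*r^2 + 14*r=140*r^3 + 280*r^2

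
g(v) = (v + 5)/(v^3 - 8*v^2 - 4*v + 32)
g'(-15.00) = 0.00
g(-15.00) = 0.00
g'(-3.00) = -0.07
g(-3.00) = -0.04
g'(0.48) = 0.11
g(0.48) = 0.19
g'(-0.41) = 0.02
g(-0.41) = 0.14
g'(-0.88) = -0.03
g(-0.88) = 0.14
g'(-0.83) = -0.02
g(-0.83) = 0.14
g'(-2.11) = -6.18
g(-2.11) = -0.63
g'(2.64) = 0.70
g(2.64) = -0.48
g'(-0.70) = -0.01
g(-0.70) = 0.14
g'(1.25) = 0.51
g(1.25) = 0.38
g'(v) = (v + 5)*(-3*v^2 + 16*v + 4)/(v^3 - 8*v^2 - 4*v + 32)^2 + 1/(v^3 - 8*v^2 - 4*v + 32)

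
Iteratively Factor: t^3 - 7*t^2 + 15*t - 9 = (t - 3)*(t^2 - 4*t + 3) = (t - 3)^2*(t - 1)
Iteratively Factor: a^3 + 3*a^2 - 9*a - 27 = (a + 3)*(a^2 - 9) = (a - 3)*(a + 3)*(a + 3)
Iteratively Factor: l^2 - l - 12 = (l - 4)*(l + 3)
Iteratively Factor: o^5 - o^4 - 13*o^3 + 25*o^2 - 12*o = (o + 4)*(o^4 - 5*o^3 + 7*o^2 - 3*o) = (o - 3)*(o + 4)*(o^3 - 2*o^2 + o) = (o - 3)*(o - 1)*(o + 4)*(o^2 - o) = o*(o - 3)*(o - 1)*(o + 4)*(o - 1)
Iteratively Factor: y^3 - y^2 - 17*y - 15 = (y + 1)*(y^2 - 2*y - 15) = (y + 1)*(y + 3)*(y - 5)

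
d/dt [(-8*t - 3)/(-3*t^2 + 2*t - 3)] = 6*(-4*t^2 - 3*t + 5)/(9*t^4 - 12*t^3 + 22*t^2 - 12*t + 9)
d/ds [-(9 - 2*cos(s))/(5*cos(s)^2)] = 2*(cos(s) - 9)*sin(s)/(5*cos(s)^3)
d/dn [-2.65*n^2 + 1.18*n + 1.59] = 1.18 - 5.3*n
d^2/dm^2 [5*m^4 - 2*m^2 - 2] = 60*m^2 - 4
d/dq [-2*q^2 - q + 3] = -4*q - 1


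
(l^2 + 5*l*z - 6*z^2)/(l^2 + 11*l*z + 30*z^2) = (l - z)/(l + 5*z)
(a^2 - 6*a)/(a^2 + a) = (a - 6)/(a + 1)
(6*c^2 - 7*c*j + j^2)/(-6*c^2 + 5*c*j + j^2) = (-6*c + j)/(6*c + j)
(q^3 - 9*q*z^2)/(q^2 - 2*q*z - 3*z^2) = q*(q + 3*z)/(q + z)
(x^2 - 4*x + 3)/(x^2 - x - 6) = (x - 1)/(x + 2)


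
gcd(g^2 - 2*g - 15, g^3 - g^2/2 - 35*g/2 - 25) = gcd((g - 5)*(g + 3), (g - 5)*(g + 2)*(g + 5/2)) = g - 5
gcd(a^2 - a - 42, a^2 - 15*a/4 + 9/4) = 1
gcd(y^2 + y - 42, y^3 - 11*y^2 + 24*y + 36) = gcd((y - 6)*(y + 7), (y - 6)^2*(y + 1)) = y - 6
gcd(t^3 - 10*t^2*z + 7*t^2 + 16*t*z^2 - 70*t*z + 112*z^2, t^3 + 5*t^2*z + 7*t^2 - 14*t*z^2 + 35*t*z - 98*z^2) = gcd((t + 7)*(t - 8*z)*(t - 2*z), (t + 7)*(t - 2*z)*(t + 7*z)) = -t^2 + 2*t*z - 7*t + 14*z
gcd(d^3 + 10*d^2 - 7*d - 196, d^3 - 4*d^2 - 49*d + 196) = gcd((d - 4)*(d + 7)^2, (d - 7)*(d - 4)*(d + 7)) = d^2 + 3*d - 28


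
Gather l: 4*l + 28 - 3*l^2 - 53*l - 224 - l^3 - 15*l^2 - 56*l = -l^3 - 18*l^2 - 105*l - 196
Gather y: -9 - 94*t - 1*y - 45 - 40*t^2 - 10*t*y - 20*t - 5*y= -40*t^2 - 114*t + y*(-10*t - 6) - 54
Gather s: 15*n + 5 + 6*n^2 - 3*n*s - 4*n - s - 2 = 6*n^2 + 11*n + s*(-3*n - 1) + 3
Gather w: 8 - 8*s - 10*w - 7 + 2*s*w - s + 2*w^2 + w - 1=-9*s + 2*w^2 + w*(2*s - 9)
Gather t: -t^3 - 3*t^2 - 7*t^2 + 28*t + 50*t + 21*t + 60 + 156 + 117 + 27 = -t^3 - 10*t^2 + 99*t + 360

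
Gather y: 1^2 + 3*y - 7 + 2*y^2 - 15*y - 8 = 2*y^2 - 12*y - 14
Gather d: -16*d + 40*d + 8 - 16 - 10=24*d - 18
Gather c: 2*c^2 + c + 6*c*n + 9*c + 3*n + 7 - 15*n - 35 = 2*c^2 + c*(6*n + 10) - 12*n - 28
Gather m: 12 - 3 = 9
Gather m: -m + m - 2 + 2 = 0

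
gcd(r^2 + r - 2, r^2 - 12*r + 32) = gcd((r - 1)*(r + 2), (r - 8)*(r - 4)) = 1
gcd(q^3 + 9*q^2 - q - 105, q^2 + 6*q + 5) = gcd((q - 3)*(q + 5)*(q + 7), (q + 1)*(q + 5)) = q + 5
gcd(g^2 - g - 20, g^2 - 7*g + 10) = g - 5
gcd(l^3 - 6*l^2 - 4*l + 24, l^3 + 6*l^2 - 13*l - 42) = l + 2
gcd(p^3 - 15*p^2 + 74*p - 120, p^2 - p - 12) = p - 4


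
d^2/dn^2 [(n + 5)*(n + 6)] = 2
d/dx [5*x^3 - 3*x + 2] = 15*x^2 - 3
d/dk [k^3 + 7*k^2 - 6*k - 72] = 3*k^2 + 14*k - 6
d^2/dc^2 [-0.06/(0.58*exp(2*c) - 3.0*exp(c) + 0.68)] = ((0.1392*exp(c) - 0.18)*(0.58*exp(2*c) - 3.0*exp(c) + 0.68) - 0.06*(1.16*exp(c) - 3.0)*(2.32*exp(c) - 6.0)*exp(c))*exp(c)/(0.58*exp(2*c) - 3.0*exp(c) + 0.68)^3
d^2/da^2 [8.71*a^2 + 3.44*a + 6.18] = 17.4200000000000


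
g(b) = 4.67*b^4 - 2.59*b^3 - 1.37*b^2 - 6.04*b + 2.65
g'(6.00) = 3732.68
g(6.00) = 5409.97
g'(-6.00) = -4304.20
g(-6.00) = 6601.33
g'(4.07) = 1113.49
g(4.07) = 1062.19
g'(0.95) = 0.36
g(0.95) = -2.74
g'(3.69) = 816.60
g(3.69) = 697.39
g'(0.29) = -7.03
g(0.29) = 0.75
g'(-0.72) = -15.07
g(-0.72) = 8.51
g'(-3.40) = -820.74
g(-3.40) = 733.22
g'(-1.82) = -139.40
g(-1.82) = 75.96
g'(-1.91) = -159.31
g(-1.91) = 89.39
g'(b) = 18.68*b^3 - 7.77*b^2 - 2.74*b - 6.04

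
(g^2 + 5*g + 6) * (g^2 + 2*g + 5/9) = g^4 + 7*g^3 + 149*g^2/9 + 133*g/9 + 10/3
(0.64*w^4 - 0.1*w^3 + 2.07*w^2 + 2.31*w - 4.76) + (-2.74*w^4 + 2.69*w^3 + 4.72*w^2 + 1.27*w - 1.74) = -2.1*w^4 + 2.59*w^3 + 6.79*w^2 + 3.58*w - 6.5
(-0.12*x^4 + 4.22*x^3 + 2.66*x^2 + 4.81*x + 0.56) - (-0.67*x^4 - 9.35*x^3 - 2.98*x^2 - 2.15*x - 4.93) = 0.55*x^4 + 13.57*x^3 + 5.64*x^2 + 6.96*x + 5.49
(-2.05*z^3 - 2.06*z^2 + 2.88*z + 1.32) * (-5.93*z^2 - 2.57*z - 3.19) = 12.1565*z^5 + 17.4843*z^4 - 5.2447*z^3 - 8.6578*z^2 - 12.5796*z - 4.2108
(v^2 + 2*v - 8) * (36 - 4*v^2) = -4*v^4 - 8*v^3 + 68*v^2 + 72*v - 288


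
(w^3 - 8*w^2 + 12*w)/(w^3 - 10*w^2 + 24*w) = (w - 2)/(w - 4)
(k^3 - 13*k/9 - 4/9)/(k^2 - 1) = (k^2 - k - 4/9)/(k - 1)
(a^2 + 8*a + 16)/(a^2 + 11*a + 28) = (a + 4)/(a + 7)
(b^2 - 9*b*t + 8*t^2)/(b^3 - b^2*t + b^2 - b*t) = (b - 8*t)/(b*(b + 1))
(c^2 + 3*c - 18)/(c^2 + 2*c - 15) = (c + 6)/(c + 5)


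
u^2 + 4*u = u*(u + 4)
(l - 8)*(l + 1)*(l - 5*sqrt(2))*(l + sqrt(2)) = l^4 - 7*l^3 - 4*sqrt(2)*l^3 - 18*l^2 + 28*sqrt(2)*l^2 + 32*sqrt(2)*l + 70*l + 80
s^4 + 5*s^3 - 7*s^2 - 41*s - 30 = (s - 3)*(s + 1)*(s + 2)*(s + 5)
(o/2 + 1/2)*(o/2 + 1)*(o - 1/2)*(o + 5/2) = o^4/4 + 5*o^3/4 + 27*o^2/16 + o/16 - 5/8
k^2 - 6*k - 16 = (k - 8)*(k + 2)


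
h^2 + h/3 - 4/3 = (h - 1)*(h + 4/3)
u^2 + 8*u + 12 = (u + 2)*(u + 6)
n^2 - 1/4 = (n - 1/2)*(n + 1/2)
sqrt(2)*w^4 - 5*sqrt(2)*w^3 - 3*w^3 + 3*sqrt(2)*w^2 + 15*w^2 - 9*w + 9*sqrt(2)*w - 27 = (w - 3)^2*(w - 3*sqrt(2)/2)*(sqrt(2)*w + sqrt(2))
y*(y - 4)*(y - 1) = y^3 - 5*y^2 + 4*y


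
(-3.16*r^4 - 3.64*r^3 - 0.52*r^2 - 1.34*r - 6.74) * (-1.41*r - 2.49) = 4.4556*r^5 + 13.0008*r^4 + 9.7968*r^3 + 3.1842*r^2 + 12.84*r + 16.7826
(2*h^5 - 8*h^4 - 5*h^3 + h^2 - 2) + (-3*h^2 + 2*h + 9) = 2*h^5 - 8*h^4 - 5*h^3 - 2*h^2 + 2*h + 7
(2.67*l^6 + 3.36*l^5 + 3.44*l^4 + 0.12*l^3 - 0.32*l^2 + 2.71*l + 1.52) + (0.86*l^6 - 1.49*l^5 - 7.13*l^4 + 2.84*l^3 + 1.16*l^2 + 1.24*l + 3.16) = 3.53*l^6 + 1.87*l^5 - 3.69*l^4 + 2.96*l^3 + 0.84*l^2 + 3.95*l + 4.68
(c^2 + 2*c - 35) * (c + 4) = c^3 + 6*c^2 - 27*c - 140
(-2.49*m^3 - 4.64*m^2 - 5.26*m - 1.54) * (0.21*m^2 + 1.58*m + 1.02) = -0.5229*m^5 - 4.9086*m^4 - 10.9756*m^3 - 13.367*m^2 - 7.7984*m - 1.5708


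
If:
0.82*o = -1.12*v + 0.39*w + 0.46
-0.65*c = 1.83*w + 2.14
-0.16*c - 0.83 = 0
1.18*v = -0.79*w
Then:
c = -5.19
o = 1.50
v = -0.45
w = 0.67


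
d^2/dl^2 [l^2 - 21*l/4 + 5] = 2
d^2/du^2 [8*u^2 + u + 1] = 16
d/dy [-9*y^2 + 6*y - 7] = 6 - 18*y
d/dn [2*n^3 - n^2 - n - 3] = 6*n^2 - 2*n - 1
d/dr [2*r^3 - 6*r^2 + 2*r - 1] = 6*r^2 - 12*r + 2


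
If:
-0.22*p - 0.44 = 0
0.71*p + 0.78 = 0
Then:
No Solution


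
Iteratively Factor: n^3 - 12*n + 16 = (n - 2)*(n^2 + 2*n - 8) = (n - 2)*(n + 4)*(n - 2)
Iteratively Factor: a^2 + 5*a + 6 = (a + 2)*(a + 3)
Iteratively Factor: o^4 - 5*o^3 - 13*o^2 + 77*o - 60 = (o - 5)*(o^3 - 13*o + 12) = (o - 5)*(o - 3)*(o^2 + 3*o - 4) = (o - 5)*(o - 3)*(o + 4)*(o - 1)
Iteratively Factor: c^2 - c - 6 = (c + 2)*(c - 3)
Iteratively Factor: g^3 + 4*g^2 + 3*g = (g + 1)*(g^2 + 3*g) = (g + 1)*(g + 3)*(g)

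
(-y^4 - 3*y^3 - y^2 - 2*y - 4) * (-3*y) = 3*y^5 + 9*y^4 + 3*y^3 + 6*y^2 + 12*y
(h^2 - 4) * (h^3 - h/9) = h^5 - 37*h^3/9 + 4*h/9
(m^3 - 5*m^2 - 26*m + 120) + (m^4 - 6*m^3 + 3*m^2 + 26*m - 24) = m^4 - 5*m^3 - 2*m^2 + 96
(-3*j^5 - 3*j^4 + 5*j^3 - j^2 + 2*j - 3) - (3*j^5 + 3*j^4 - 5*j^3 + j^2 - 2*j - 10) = -6*j^5 - 6*j^4 + 10*j^3 - 2*j^2 + 4*j + 7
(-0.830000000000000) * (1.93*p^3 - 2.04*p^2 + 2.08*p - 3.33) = -1.6019*p^3 + 1.6932*p^2 - 1.7264*p + 2.7639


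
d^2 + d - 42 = (d - 6)*(d + 7)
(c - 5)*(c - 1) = c^2 - 6*c + 5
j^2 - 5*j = j*(j - 5)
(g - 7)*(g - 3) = g^2 - 10*g + 21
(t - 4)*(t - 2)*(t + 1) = t^3 - 5*t^2 + 2*t + 8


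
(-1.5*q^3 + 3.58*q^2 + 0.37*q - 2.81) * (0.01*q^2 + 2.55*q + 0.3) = -0.015*q^5 - 3.7892*q^4 + 8.6827*q^3 + 1.9894*q^2 - 7.0545*q - 0.843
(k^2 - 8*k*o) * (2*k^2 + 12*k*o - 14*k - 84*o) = 2*k^4 - 4*k^3*o - 14*k^3 - 96*k^2*o^2 + 28*k^2*o + 672*k*o^2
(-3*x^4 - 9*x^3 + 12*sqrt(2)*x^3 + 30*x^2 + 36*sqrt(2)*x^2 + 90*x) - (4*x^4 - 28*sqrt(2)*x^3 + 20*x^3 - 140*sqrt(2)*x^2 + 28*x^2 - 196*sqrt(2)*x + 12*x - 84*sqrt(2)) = -7*x^4 - 29*x^3 + 40*sqrt(2)*x^3 + 2*x^2 + 176*sqrt(2)*x^2 + 78*x + 196*sqrt(2)*x + 84*sqrt(2)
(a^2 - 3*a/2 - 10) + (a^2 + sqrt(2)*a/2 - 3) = 2*a^2 - 3*a/2 + sqrt(2)*a/2 - 13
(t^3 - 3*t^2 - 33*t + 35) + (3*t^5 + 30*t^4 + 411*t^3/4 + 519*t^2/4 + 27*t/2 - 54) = 3*t^5 + 30*t^4 + 415*t^3/4 + 507*t^2/4 - 39*t/2 - 19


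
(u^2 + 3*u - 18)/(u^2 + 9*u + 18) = (u - 3)/(u + 3)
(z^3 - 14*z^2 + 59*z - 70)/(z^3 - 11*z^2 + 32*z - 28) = (z - 5)/(z - 2)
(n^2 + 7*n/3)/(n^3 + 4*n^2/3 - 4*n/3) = (3*n + 7)/(3*n^2 + 4*n - 4)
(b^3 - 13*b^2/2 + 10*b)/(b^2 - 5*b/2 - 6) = b*(2*b - 5)/(2*b + 3)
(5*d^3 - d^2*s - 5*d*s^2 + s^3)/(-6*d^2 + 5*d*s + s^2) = (-5*d^2 - 4*d*s + s^2)/(6*d + s)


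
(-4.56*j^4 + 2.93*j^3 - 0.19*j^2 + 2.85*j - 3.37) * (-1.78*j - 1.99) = 8.1168*j^5 + 3.859*j^4 - 5.4925*j^3 - 4.6949*j^2 + 0.327100000000001*j + 6.7063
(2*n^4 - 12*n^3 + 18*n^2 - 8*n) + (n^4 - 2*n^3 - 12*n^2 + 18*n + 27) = 3*n^4 - 14*n^3 + 6*n^2 + 10*n + 27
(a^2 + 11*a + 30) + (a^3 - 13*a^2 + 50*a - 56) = a^3 - 12*a^2 + 61*a - 26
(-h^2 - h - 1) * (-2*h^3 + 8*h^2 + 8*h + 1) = 2*h^5 - 6*h^4 - 14*h^3 - 17*h^2 - 9*h - 1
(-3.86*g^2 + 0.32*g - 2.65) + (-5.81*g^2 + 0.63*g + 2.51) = -9.67*g^2 + 0.95*g - 0.14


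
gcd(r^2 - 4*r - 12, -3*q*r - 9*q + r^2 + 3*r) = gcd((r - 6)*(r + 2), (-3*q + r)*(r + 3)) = 1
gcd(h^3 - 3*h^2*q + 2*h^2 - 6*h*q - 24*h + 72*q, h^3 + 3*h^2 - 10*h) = 1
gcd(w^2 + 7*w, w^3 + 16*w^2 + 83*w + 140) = w + 7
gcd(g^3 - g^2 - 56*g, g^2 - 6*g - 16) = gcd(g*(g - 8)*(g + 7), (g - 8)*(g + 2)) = g - 8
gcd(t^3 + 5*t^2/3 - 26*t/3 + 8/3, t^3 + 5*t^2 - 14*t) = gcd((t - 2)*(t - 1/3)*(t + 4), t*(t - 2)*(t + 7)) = t - 2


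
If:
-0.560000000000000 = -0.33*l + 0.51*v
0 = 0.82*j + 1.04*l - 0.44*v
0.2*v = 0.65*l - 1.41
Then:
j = -2.70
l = 2.29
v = 0.38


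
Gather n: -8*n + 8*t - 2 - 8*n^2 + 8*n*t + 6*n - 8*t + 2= -8*n^2 + n*(8*t - 2)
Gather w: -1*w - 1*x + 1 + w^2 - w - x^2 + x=w^2 - 2*w - x^2 + 1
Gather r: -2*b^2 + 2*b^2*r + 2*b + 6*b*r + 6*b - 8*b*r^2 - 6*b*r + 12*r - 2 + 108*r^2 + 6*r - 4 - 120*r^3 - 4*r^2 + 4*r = -2*b^2 + 8*b - 120*r^3 + r^2*(104 - 8*b) + r*(2*b^2 + 22) - 6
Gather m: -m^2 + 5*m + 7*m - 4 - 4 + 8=-m^2 + 12*m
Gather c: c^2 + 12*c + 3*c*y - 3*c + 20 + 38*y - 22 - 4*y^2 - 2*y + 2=c^2 + c*(3*y + 9) - 4*y^2 + 36*y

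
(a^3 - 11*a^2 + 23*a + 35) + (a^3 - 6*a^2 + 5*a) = 2*a^3 - 17*a^2 + 28*a + 35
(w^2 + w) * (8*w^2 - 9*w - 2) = 8*w^4 - w^3 - 11*w^2 - 2*w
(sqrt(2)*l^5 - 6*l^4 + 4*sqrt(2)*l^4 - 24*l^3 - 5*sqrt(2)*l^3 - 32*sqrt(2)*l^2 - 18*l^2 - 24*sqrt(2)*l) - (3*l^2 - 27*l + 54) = sqrt(2)*l^5 - 6*l^4 + 4*sqrt(2)*l^4 - 24*l^3 - 5*sqrt(2)*l^3 - 32*sqrt(2)*l^2 - 21*l^2 - 24*sqrt(2)*l + 27*l - 54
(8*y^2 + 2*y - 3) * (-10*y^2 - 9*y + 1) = -80*y^4 - 92*y^3 + 20*y^2 + 29*y - 3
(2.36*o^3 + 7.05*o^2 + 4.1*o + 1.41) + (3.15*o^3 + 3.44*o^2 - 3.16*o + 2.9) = 5.51*o^3 + 10.49*o^2 + 0.94*o + 4.31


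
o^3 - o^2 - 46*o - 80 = (o - 8)*(o + 2)*(o + 5)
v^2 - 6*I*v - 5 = (v - 5*I)*(v - I)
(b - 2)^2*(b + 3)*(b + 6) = b^4 + 5*b^3 - 14*b^2 - 36*b + 72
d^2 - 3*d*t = d*(d - 3*t)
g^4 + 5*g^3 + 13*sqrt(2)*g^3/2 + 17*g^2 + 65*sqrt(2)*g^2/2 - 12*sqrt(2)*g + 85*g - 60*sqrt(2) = (g + 5)*(g - sqrt(2)/2)*(g + 3*sqrt(2))*(g + 4*sqrt(2))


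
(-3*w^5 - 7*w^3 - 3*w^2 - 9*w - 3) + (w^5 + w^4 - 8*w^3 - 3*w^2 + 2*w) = -2*w^5 + w^4 - 15*w^3 - 6*w^2 - 7*w - 3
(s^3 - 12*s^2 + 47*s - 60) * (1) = s^3 - 12*s^2 + 47*s - 60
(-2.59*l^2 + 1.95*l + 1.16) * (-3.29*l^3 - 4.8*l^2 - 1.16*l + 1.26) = 8.5211*l^5 + 6.0165*l^4 - 10.172*l^3 - 11.0934*l^2 + 1.1114*l + 1.4616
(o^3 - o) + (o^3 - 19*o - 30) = 2*o^3 - 20*o - 30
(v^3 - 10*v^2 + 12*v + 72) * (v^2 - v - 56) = v^5 - 11*v^4 - 34*v^3 + 620*v^2 - 744*v - 4032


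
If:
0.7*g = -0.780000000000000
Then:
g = -1.11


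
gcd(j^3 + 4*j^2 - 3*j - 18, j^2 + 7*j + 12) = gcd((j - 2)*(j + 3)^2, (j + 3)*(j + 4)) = j + 3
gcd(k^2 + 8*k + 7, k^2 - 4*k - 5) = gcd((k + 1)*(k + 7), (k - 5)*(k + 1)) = k + 1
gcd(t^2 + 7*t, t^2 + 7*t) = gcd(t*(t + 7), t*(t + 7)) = t^2 + 7*t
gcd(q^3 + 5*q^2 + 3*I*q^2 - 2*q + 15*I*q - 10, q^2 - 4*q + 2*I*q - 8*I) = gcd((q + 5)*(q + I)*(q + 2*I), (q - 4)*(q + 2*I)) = q + 2*I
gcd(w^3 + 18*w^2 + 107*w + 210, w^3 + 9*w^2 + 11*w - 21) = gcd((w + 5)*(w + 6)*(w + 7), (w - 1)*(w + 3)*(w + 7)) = w + 7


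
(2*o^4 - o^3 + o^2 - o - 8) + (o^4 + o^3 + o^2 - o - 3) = 3*o^4 + 2*o^2 - 2*o - 11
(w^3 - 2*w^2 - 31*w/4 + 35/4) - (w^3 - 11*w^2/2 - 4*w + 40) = 7*w^2/2 - 15*w/4 - 125/4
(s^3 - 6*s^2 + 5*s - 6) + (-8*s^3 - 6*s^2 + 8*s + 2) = -7*s^3 - 12*s^2 + 13*s - 4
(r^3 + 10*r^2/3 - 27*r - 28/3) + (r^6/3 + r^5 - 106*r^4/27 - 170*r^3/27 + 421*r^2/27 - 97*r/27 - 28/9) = r^6/3 + r^5 - 106*r^4/27 - 143*r^3/27 + 511*r^2/27 - 826*r/27 - 112/9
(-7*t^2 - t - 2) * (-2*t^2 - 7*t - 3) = 14*t^4 + 51*t^3 + 32*t^2 + 17*t + 6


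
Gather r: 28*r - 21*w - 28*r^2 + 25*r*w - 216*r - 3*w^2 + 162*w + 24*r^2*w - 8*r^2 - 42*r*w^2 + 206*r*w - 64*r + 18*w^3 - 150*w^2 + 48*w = r^2*(24*w - 36) + r*(-42*w^2 + 231*w - 252) + 18*w^3 - 153*w^2 + 189*w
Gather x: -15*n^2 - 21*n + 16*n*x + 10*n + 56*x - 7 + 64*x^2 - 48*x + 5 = -15*n^2 - 11*n + 64*x^2 + x*(16*n + 8) - 2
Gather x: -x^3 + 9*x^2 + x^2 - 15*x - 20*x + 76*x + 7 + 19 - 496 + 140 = -x^3 + 10*x^2 + 41*x - 330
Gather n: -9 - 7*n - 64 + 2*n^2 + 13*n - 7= 2*n^2 + 6*n - 80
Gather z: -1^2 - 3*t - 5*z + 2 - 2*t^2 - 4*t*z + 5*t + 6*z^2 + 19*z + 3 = -2*t^2 + 2*t + 6*z^2 + z*(14 - 4*t) + 4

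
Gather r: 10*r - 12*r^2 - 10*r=-12*r^2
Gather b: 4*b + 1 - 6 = 4*b - 5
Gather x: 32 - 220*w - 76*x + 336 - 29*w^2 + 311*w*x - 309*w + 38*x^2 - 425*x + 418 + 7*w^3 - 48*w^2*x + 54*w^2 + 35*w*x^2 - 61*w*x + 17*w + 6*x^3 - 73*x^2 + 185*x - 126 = 7*w^3 + 25*w^2 - 512*w + 6*x^3 + x^2*(35*w - 35) + x*(-48*w^2 + 250*w - 316) + 660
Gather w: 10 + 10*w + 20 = 10*w + 30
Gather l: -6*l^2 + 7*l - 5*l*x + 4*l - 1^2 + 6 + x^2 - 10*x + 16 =-6*l^2 + l*(11 - 5*x) + x^2 - 10*x + 21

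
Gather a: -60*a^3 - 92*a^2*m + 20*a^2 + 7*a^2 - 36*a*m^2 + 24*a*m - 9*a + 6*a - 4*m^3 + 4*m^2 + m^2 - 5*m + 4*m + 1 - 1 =-60*a^3 + a^2*(27 - 92*m) + a*(-36*m^2 + 24*m - 3) - 4*m^3 + 5*m^2 - m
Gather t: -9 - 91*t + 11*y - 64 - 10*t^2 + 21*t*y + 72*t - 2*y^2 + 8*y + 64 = -10*t^2 + t*(21*y - 19) - 2*y^2 + 19*y - 9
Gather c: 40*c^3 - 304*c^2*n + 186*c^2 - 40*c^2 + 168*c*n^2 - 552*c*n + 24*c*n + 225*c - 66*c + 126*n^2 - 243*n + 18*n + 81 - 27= 40*c^3 + c^2*(146 - 304*n) + c*(168*n^2 - 528*n + 159) + 126*n^2 - 225*n + 54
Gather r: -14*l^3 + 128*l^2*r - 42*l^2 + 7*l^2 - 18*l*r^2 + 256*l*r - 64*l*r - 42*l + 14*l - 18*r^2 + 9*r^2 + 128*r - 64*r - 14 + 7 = -14*l^3 - 35*l^2 - 28*l + r^2*(-18*l - 9) + r*(128*l^2 + 192*l + 64) - 7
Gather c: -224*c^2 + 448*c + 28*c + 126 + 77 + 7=-224*c^2 + 476*c + 210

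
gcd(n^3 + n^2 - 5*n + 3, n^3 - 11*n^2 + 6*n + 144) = n + 3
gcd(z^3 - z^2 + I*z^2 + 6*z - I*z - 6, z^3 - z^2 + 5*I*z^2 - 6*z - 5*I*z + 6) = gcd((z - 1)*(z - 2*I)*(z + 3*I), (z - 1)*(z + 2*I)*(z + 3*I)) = z^2 + z*(-1 + 3*I) - 3*I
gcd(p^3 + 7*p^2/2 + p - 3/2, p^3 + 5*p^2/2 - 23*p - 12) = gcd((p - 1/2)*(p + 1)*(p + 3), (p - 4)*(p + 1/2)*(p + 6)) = 1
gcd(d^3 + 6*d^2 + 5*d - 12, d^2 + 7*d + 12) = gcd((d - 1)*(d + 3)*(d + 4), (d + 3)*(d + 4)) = d^2 + 7*d + 12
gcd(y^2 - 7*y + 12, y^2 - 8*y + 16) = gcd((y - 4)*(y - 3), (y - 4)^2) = y - 4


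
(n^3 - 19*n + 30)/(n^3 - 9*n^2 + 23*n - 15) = (n^2 + 3*n - 10)/(n^2 - 6*n + 5)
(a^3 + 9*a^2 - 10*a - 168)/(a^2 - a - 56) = (a^2 + 2*a - 24)/(a - 8)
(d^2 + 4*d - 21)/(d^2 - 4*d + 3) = (d + 7)/(d - 1)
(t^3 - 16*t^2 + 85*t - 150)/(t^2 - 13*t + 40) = (t^2 - 11*t + 30)/(t - 8)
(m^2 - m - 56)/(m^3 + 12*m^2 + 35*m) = (m - 8)/(m*(m + 5))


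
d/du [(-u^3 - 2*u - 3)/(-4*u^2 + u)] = (4*u^4 - 2*u^3 - 8*u^2 - 24*u + 3)/(u^2*(16*u^2 - 8*u + 1))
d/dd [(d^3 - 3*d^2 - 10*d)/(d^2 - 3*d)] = (d^2 - 6*d + 19)/(d^2 - 6*d + 9)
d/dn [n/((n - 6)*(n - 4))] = (24 - n^2)/(n^4 - 20*n^3 + 148*n^2 - 480*n + 576)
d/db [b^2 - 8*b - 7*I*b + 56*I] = 2*b - 8 - 7*I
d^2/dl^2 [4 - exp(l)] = -exp(l)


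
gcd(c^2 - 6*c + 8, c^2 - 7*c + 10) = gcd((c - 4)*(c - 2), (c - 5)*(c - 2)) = c - 2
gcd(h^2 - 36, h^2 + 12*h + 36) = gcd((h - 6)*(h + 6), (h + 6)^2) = h + 6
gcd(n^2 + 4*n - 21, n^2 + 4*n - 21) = n^2 + 4*n - 21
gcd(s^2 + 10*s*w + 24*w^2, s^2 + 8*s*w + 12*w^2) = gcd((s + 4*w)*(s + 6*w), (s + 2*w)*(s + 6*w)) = s + 6*w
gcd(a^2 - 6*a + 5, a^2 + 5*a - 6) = a - 1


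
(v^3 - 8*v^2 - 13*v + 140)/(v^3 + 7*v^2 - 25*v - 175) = (v^2 - 3*v - 28)/(v^2 + 12*v + 35)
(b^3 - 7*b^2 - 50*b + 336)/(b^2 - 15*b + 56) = (b^2 + b - 42)/(b - 7)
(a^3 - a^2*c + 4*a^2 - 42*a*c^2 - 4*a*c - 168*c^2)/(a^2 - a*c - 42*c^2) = a + 4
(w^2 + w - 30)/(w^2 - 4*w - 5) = (w + 6)/(w + 1)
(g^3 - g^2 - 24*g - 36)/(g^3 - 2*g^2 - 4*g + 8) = (g^2 - 3*g - 18)/(g^2 - 4*g + 4)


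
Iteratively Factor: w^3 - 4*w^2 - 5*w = (w + 1)*(w^2 - 5*w) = (w - 5)*(w + 1)*(w)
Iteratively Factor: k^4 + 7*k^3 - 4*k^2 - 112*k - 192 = (k + 3)*(k^3 + 4*k^2 - 16*k - 64) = (k + 3)*(k + 4)*(k^2 - 16) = (k - 4)*(k + 3)*(k + 4)*(k + 4)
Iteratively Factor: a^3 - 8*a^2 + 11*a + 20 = (a - 5)*(a^2 - 3*a - 4) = (a - 5)*(a + 1)*(a - 4)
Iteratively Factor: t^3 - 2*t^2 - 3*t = (t + 1)*(t^2 - 3*t) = (t - 3)*(t + 1)*(t)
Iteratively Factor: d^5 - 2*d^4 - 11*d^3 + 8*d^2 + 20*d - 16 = (d - 4)*(d^4 + 2*d^3 - 3*d^2 - 4*d + 4) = (d - 4)*(d + 2)*(d^3 - 3*d + 2) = (d - 4)*(d - 1)*(d + 2)*(d^2 + d - 2) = (d - 4)*(d - 1)*(d + 2)^2*(d - 1)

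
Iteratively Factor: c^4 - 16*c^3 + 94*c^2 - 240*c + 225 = (c - 3)*(c^3 - 13*c^2 + 55*c - 75) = (c - 5)*(c - 3)*(c^2 - 8*c + 15) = (c - 5)^2*(c - 3)*(c - 3)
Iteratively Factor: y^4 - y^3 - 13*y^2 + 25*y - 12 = (y - 1)*(y^3 - 13*y + 12) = (y - 3)*(y - 1)*(y^2 + 3*y - 4) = (y - 3)*(y - 1)^2*(y + 4)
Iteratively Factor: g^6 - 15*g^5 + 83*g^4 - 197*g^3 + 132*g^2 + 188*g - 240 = (g - 2)*(g^5 - 13*g^4 + 57*g^3 - 83*g^2 - 34*g + 120) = (g - 5)*(g - 2)*(g^4 - 8*g^3 + 17*g^2 + 2*g - 24) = (g - 5)*(g - 2)^2*(g^3 - 6*g^2 + 5*g + 12) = (g - 5)*(g - 4)*(g - 2)^2*(g^2 - 2*g - 3) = (g - 5)*(g - 4)*(g - 2)^2*(g + 1)*(g - 3)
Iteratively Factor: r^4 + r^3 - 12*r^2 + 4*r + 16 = (r + 1)*(r^3 - 12*r + 16) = (r + 1)*(r + 4)*(r^2 - 4*r + 4) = (r - 2)*(r + 1)*(r + 4)*(r - 2)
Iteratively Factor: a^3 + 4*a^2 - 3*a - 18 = (a + 3)*(a^2 + a - 6) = (a - 2)*(a + 3)*(a + 3)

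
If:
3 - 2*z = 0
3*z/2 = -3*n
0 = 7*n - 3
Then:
No Solution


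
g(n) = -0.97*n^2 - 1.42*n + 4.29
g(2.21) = -3.59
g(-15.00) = -192.66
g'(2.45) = -6.17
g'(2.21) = -5.71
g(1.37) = 0.52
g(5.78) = -36.32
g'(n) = -1.94*n - 1.42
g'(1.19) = -3.73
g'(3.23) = -7.69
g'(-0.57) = -0.31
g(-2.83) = 0.54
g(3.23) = -10.42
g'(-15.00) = 27.68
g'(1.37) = -4.08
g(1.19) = 1.23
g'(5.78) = -12.63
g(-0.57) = 4.78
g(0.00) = 4.29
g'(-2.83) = 4.07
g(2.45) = -5.01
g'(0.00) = -1.42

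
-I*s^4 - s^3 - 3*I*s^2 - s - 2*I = (s - 2*I)*(s - I)*(s + I)*(-I*s + 1)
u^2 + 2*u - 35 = (u - 5)*(u + 7)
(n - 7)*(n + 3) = n^2 - 4*n - 21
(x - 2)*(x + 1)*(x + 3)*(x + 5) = x^4 + 7*x^3 + 5*x^2 - 31*x - 30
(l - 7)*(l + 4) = l^2 - 3*l - 28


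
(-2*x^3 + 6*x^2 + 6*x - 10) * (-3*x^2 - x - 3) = 6*x^5 - 16*x^4 - 18*x^3 + 6*x^2 - 8*x + 30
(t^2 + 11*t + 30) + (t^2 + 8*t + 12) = 2*t^2 + 19*t + 42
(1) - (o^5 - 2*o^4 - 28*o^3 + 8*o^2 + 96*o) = -o^5 + 2*o^4 + 28*o^3 - 8*o^2 - 96*o + 1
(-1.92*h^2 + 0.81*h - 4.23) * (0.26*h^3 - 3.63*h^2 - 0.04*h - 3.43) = -0.4992*h^5 + 7.1802*h^4 - 3.9633*h^3 + 21.9081*h^2 - 2.6091*h + 14.5089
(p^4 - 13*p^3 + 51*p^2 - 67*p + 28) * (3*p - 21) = 3*p^5 - 60*p^4 + 426*p^3 - 1272*p^2 + 1491*p - 588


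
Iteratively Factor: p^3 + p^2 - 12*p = (p + 4)*(p^2 - 3*p) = (p - 3)*(p + 4)*(p)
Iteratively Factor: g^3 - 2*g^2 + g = (g - 1)*(g^2 - g) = (g - 1)^2*(g)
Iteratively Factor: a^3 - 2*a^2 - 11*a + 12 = (a - 1)*(a^2 - a - 12) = (a - 4)*(a - 1)*(a + 3)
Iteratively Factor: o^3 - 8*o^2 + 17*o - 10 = (o - 1)*(o^2 - 7*o + 10) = (o - 5)*(o - 1)*(o - 2)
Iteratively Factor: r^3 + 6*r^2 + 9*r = (r + 3)*(r^2 + 3*r) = (r + 3)^2*(r)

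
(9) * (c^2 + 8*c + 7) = 9*c^2 + 72*c + 63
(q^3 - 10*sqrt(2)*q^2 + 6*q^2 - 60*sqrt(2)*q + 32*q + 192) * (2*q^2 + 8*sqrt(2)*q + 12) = 2*q^5 - 12*sqrt(2)*q^4 + 12*q^4 - 72*sqrt(2)*q^3 - 84*q^3 - 504*q^2 + 136*sqrt(2)*q^2 + 384*q + 816*sqrt(2)*q + 2304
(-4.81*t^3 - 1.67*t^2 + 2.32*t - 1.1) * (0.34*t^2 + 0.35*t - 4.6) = -1.6354*t^5 - 2.2513*t^4 + 22.3303*t^3 + 8.12*t^2 - 11.057*t + 5.06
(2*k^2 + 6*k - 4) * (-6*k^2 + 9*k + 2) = -12*k^4 - 18*k^3 + 82*k^2 - 24*k - 8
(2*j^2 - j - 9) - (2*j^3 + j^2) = -2*j^3 + j^2 - j - 9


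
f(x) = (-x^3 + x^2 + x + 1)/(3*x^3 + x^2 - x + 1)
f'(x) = (-9*x^2 - 2*x + 1)*(-x^3 + x^2 + x + 1)/(3*x^3 + x^2 - x + 1)^2 + (-3*x^2 + 2*x + 1)/(3*x^3 + x^2 - x + 1)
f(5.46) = -0.25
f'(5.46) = -0.02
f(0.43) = 1.55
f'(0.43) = -1.06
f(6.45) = -0.26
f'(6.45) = -0.01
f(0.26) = 1.52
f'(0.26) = 1.30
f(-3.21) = -0.49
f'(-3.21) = -0.06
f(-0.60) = 0.74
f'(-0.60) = -1.57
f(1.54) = 0.10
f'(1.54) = -0.42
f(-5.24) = -0.42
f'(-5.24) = -0.02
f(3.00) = -0.16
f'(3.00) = -0.07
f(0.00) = 1.00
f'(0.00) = 2.00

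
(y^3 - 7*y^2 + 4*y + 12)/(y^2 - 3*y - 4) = (y^2 - 8*y + 12)/(y - 4)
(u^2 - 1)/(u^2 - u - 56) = (1 - u^2)/(-u^2 + u + 56)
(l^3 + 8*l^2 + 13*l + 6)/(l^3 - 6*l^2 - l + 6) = (l^2 + 7*l + 6)/(l^2 - 7*l + 6)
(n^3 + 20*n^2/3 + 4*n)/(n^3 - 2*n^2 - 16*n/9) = 3*(n + 6)/(3*n - 8)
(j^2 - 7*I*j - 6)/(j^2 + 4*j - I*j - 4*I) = (j - 6*I)/(j + 4)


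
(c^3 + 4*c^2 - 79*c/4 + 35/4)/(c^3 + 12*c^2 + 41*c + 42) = (c^2 - 3*c + 5/4)/(c^2 + 5*c + 6)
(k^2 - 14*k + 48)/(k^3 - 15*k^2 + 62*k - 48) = 1/(k - 1)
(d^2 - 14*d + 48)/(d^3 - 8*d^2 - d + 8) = (d - 6)/(d^2 - 1)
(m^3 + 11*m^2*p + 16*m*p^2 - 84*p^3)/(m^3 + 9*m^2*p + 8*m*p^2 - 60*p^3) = (m + 7*p)/(m + 5*p)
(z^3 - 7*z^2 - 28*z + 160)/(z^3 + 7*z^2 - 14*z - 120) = (z - 8)/(z + 6)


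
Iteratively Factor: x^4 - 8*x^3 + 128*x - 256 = (x - 4)*(x^3 - 4*x^2 - 16*x + 64) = (x - 4)^2*(x^2 - 16) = (x - 4)^2*(x + 4)*(x - 4)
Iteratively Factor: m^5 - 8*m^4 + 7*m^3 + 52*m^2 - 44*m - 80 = (m - 4)*(m^4 - 4*m^3 - 9*m^2 + 16*m + 20) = (m - 4)*(m + 2)*(m^3 - 6*m^2 + 3*m + 10) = (m - 5)*(m - 4)*(m + 2)*(m^2 - m - 2) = (m - 5)*(m - 4)*(m - 2)*(m + 2)*(m + 1)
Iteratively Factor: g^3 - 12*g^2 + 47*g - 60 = (g - 4)*(g^2 - 8*g + 15) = (g - 4)*(g - 3)*(g - 5)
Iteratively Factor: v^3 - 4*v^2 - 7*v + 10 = (v + 2)*(v^2 - 6*v + 5) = (v - 5)*(v + 2)*(v - 1)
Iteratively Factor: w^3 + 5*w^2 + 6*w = (w)*(w^2 + 5*w + 6) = w*(w + 2)*(w + 3)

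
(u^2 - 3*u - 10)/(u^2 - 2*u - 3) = (-u^2 + 3*u + 10)/(-u^2 + 2*u + 3)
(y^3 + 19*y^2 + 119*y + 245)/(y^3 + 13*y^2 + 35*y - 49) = (y + 5)/(y - 1)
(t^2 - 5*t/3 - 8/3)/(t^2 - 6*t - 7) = (t - 8/3)/(t - 7)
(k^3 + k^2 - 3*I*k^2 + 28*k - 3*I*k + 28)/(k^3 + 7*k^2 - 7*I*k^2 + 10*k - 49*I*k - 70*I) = (k^2 + k*(1 + 4*I) + 4*I)/(k^2 + 7*k + 10)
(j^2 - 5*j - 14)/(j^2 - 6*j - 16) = (j - 7)/(j - 8)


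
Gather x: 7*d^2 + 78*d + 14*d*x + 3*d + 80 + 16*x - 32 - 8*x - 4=7*d^2 + 81*d + x*(14*d + 8) + 44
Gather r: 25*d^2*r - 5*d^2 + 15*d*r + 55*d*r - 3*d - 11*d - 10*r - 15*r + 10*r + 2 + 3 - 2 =-5*d^2 - 14*d + r*(25*d^2 + 70*d - 15) + 3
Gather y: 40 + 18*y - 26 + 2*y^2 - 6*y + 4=2*y^2 + 12*y + 18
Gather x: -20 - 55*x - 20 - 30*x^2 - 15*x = -30*x^2 - 70*x - 40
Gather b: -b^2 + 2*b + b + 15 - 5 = -b^2 + 3*b + 10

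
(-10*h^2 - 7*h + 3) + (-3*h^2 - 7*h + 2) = -13*h^2 - 14*h + 5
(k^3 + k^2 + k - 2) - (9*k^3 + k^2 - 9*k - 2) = -8*k^3 + 10*k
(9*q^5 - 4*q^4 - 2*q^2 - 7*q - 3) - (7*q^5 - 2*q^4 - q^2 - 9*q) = 2*q^5 - 2*q^4 - q^2 + 2*q - 3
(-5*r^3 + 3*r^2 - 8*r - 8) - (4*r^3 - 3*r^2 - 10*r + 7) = -9*r^3 + 6*r^2 + 2*r - 15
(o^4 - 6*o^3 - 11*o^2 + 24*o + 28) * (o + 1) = o^5 - 5*o^4 - 17*o^3 + 13*o^2 + 52*o + 28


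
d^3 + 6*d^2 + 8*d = d*(d + 2)*(d + 4)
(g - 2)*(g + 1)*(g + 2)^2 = g^4 + 3*g^3 - 2*g^2 - 12*g - 8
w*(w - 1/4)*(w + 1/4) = w^3 - w/16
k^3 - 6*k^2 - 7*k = k*(k - 7)*(k + 1)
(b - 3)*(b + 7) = b^2 + 4*b - 21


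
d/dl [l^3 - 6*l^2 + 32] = 3*l*(l - 4)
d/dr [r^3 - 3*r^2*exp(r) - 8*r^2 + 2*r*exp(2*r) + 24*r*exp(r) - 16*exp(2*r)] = -3*r^2*exp(r) + 3*r^2 + 4*r*exp(2*r) + 18*r*exp(r) - 16*r - 30*exp(2*r) + 24*exp(r)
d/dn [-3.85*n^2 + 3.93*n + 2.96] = 3.93 - 7.7*n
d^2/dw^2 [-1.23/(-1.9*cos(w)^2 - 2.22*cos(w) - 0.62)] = (-17.7612*(1 - cos(w)^2)^2 - 15.56442*cos(w)^3 - 9.146772*cos(w)^2 + 32.821812*cos(w) + 26.987184)/(1.9*cos(w)^2 + 2.22*cos(w) + 0.62)^3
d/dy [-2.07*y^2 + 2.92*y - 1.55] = 2.92 - 4.14*y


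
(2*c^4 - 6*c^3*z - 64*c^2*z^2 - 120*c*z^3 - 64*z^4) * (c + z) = 2*c^5 - 4*c^4*z - 70*c^3*z^2 - 184*c^2*z^3 - 184*c*z^4 - 64*z^5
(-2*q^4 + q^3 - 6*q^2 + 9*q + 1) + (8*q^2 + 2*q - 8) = -2*q^4 + q^3 + 2*q^2 + 11*q - 7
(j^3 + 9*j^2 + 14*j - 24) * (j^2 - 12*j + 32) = j^5 - 3*j^4 - 62*j^3 + 96*j^2 + 736*j - 768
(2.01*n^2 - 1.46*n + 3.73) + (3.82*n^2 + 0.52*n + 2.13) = 5.83*n^2 - 0.94*n + 5.86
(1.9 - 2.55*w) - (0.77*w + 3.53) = -3.32*w - 1.63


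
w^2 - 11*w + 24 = (w - 8)*(w - 3)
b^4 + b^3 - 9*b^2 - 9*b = b*(b - 3)*(b + 1)*(b + 3)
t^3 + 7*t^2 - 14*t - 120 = (t - 4)*(t + 5)*(t + 6)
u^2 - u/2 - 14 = (u - 4)*(u + 7/2)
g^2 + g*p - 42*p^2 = (g - 6*p)*(g + 7*p)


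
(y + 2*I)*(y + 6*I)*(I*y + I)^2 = -y^4 - 2*y^3 - 8*I*y^3 + 11*y^2 - 16*I*y^2 + 24*y - 8*I*y + 12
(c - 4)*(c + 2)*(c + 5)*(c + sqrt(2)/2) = c^4 + sqrt(2)*c^3/2 + 3*c^3 - 18*c^2 + 3*sqrt(2)*c^2/2 - 40*c - 9*sqrt(2)*c - 20*sqrt(2)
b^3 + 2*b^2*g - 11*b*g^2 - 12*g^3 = (b - 3*g)*(b + g)*(b + 4*g)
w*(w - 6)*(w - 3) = w^3 - 9*w^2 + 18*w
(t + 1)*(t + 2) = t^2 + 3*t + 2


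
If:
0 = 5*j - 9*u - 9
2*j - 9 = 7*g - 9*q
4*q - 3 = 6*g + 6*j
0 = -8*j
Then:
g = 9/26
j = 0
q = 33/26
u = -1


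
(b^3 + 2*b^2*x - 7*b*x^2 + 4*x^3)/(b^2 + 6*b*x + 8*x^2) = (b^2 - 2*b*x + x^2)/(b + 2*x)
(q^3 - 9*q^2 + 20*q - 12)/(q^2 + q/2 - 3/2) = 2*(q^2 - 8*q + 12)/(2*q + 3)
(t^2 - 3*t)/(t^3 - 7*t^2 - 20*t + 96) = t/(t^2 - 4*t - 32)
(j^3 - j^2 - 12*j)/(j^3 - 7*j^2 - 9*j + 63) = j*(j - 4)/(j^2 - 10*j + 21)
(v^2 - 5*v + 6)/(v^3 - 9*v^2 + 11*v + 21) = (v - 2)/(v^2 - 6*v - 7)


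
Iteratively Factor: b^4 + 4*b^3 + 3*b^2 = (b + 1)*(b^3 + 3*b^2) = b*(b + 1)*(b^2 + 3*b) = b*(b + 1)*(b + 3)*(b)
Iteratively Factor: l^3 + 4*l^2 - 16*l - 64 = (l + 4)*(l^2 - 16) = (l + 4)^2*(l - 4)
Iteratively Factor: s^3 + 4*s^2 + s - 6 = (s + 3)*(s^2 + s - 2) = (s + 2)*(s + 3)*(s - 1)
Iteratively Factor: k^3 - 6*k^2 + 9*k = (k)*(k^2 - 6*k + 9) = k*(k - 3)*(k - 3)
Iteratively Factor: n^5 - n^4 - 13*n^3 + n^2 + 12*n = (n - 1)*(n^4 - 13*n^2 - 12*n) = n*(n - 1)*(n^3 - 13*n - 12) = n*(n - 1)*(n + 1)*(n^2 - n - 12) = n*(n - 4)*(n - 1)*(n + 1)*(n + 3)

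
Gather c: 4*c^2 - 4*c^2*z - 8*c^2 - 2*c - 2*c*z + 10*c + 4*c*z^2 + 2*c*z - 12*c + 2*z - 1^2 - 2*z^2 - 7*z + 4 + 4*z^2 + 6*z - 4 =c^2*(-4*z - 4) + c*(4*z^2 - 4) + 2*z^2 + z - 1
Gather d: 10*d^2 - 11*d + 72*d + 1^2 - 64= 10*d^2 + 61*d - 63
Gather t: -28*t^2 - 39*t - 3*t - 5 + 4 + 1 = -28*t^2 - 42*t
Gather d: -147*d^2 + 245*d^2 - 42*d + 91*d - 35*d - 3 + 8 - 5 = 98*d^2 + 14*d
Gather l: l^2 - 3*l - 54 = l^2 - 3*l - 54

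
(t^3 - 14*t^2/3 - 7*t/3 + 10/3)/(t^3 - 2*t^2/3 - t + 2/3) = (t - 5)/(t - 1)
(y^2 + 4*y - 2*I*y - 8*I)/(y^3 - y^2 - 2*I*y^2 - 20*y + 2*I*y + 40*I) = 1/(y - 5)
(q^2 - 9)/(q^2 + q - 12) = (q + 3)/(q + 4)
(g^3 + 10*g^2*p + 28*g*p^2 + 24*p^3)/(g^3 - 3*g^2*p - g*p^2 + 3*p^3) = (g^3 + 10*g^2*p + 28*g*p^2 + 24*p^3)/(g^3 - 3*g^2*p - g*p^2 + 3*p^3)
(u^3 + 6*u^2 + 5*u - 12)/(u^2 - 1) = (u^2 + 7*u + 12)/(u + 1)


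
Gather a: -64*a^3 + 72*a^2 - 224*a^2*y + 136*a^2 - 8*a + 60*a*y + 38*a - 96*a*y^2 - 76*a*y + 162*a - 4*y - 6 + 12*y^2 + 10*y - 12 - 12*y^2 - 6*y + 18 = -64*a^3 + a^2*(208 - 224*y) + a*(-96*y^2 - 16*y + 192)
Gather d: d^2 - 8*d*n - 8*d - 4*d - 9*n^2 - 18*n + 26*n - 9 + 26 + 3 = d^2 + d*(-8*n - 12) - 9*n^2 + 8*n + 20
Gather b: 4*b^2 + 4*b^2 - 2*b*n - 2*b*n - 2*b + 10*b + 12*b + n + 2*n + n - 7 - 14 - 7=8*b^2 + b*(20 - 4*n) + 4*n - 28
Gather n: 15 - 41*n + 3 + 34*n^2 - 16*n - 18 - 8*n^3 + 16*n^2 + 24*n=-8*n^3 + 50*n^2 - 33*n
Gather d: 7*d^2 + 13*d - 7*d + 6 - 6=7*d^2 + 6*d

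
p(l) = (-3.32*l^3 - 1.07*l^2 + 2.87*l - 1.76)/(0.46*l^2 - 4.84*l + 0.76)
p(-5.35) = 11.57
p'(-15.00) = -5.97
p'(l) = (4.84 - 0.92*l)*(-3.32*l^3 - 1.07*l^2 + 2.87*l - 1.76)/(0.46*l^2 - 4.84*l + 0.76)^2 + (-9.96*l^2 - 2.14*l + 2.87)/(0.46*l^2 - 4.84*l + 0.76)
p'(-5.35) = -3.96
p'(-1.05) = -1.23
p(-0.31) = -1.15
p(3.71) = 16.14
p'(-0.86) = -1.10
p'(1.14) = 1.96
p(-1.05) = -0.33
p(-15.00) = 61.74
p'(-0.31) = -1.44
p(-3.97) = 6.53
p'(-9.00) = -5.07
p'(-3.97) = -3.31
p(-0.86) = -0.55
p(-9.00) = 28.27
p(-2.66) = 2.70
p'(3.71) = 10.96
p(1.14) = 1.15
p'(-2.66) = -2.50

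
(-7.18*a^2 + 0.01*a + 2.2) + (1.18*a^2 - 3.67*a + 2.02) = -6.0*a^2 - 3.66*a + 4.22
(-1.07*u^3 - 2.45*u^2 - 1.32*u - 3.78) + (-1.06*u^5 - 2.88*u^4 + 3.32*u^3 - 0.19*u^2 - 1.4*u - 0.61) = -1.06*u^5 - 2.88*u^4 + 2.25*u^3 - 2.64*u^2 - 2.72*u - 4.39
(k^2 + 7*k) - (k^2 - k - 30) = 8*k + 30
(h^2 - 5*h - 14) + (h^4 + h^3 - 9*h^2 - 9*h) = h^4 + h^3 - 8*h^2 - 14*h - 14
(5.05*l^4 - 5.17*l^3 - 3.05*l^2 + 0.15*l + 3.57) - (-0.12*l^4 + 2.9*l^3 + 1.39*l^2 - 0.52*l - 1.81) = 5.17*l^4 - 8.07*l^3 - 4.44*l^2 + 0.67*l + 5.38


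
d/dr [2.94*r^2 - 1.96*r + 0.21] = 5.88*r - 1.96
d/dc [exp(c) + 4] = exp(c)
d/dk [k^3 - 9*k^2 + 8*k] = 3*k^2 - 18*k + 8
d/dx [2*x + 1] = 2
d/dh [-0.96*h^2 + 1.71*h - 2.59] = 1.71 - 1.92*h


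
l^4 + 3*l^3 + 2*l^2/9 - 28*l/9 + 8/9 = (l - 2/3)*(l - 1/3)*(l + 2)^2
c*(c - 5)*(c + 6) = c^3 + c^2 - 30*c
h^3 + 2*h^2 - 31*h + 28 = (h - 4)*(h - 1)*(h + 7)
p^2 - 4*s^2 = (p - 2*s)*(p + 2*s)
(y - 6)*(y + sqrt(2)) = y^2 - 6*y + sqrt(2)*y - 6*sqrt(2)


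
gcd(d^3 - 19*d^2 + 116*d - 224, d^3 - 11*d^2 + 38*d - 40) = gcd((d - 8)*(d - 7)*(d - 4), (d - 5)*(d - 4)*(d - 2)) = d - 4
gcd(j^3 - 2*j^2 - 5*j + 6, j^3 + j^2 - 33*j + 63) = j - 3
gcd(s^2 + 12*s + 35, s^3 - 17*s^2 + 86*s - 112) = 1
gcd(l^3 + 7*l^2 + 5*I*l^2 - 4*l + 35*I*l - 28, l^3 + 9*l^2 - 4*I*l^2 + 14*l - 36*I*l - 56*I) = l + 7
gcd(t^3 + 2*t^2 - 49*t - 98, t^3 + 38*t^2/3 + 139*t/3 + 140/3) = t + 7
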